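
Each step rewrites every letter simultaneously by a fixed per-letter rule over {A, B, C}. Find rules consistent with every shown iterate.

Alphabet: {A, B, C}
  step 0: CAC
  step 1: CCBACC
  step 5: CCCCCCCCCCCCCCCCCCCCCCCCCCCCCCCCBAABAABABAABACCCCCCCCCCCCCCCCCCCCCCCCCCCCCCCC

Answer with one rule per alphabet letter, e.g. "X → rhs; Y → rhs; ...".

A->BA, B->A, C->CC

  step 0 ⇒ step 1: CAC ⇒ CC·BA·CC
    A ↦ BA
    C ↦ CC
    B ↦ A  (constrained at step 1)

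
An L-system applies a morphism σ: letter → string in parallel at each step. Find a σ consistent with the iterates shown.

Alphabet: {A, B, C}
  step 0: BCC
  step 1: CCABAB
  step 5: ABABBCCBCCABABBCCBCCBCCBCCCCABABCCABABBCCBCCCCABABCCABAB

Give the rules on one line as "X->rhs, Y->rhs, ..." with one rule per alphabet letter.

A->B, B->CC, C->AB

  step 0 ⇒ step 1: BCC ⇒ CC·AB·AB
    B ↦ CC
    C ↦ AB
    A ↦ B  (constrained at step 1)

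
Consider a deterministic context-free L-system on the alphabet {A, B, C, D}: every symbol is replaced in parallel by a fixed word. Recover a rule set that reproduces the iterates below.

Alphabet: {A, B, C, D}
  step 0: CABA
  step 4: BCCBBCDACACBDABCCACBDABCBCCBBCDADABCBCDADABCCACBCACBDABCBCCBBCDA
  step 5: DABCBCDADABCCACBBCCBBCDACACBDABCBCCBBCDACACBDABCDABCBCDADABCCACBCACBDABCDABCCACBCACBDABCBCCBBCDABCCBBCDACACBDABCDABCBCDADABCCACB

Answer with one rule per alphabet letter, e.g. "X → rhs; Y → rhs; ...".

A->CB, B->DA, C->BC, D->CA

  step 4 ⇒ step 5: BCCBBCDACACBDABCCACBDABCBCCBBCDADABCBCDADABCCACBCACBDABCBCCBBCDA ⇒ DA·BC·BC·DA·DA·BC·CA·CB·BC·CB·BC·DA·CA·CB·DA·BC·BC·CB·BC·DA·CA·CB·DA·BC·DA·BC·BC·DA·DA·BC·CA·CB·CA·CB·DA·BC·DA·BC·CA·CB·CA·CB·DA·BC·BC·CB·BC·DA·BC·CB·BC·DA·CA·CB·DA·BC·DA·BC·BC·DA·DA·BC·CA·CB
    A ↦ CB
    B ↦ DA
    C ↦ BC
    D ↦ CA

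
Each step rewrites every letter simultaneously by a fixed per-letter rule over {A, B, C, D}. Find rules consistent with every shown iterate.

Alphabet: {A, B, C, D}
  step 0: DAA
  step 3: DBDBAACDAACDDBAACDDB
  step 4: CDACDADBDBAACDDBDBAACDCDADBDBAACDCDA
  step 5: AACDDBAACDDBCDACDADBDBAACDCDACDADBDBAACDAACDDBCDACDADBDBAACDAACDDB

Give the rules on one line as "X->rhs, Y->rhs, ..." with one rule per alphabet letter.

  step 4 ⇒ step 5: CDACDADBDBAACDDBDBAACDCDADBDBAACDCDA ⇒ AA·CD·DB·AA·CD·DB·CD·A·CD·A·DB·DB·AA·CD·CD·A·CD·A·DB·DB·AA·CD·AA·CD·DB·CD·A·CD·A·DB·DB·AA·CD·AA·CD·DB
    A ↦ DB
    B ↦ A
    C ↦ AA
    D ↦ CD

A->DB, B->A, C->AA, D->CD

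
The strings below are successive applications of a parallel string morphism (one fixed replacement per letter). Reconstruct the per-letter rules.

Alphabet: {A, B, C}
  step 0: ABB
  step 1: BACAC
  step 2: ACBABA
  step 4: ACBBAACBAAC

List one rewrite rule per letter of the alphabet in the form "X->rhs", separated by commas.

  step 1 ⇒ step 2: BACAC ⇒ AC·B·A·B·A
    A ↦ B
    B ↦ AC
    C ↦ A

A->B, B->AC, C->A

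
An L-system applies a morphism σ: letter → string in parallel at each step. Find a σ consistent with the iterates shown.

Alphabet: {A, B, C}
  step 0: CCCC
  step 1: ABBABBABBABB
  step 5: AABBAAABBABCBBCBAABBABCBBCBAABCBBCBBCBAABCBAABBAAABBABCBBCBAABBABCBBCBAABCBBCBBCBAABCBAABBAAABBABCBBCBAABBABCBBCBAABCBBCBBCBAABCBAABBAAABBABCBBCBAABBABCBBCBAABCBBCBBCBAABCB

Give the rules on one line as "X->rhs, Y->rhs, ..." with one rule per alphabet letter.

  step 0 ⇒ step 1: CCCC ⇒ ABB·ABB·ABB·ABB
    C ↦ ABB
    A ↦ BCB  (constrained at step 1)
    B ↦ A  (constrained at step 1)

A->BCB, B->A, C->ABB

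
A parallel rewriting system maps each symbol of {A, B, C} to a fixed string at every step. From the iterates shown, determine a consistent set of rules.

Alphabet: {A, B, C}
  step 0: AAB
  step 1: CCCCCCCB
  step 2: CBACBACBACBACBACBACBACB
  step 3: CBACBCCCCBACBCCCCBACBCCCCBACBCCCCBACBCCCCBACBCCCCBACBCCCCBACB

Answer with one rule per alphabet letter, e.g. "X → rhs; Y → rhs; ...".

A->CCC, B->CB, C->CBA

  step 2 ⇒ step 3: CBACBACBACBACBACBACBACB ⇒ CBA·CB·CCC·CBA·CB·CCC·CBA·CB·CCC·CBA·CB·CCC·CBA·CB·CCC·CBA·CB·CCC·CBA·CB·CCC·CBA·CB
    A ↦ CCC
    B ↦ CB
    C ↦ CBA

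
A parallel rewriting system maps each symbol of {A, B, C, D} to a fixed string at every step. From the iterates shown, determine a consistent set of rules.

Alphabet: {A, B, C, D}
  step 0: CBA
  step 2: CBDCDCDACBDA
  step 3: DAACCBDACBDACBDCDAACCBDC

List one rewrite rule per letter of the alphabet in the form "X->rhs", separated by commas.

  step 2 ⇒ step 3: CBDCDCDACBDA ⇒ DA·AC·CB·DA·CB·DA·CB·DC·DA·AC·CB·DC
    A ↦ DC
    B ↦ AC
    C ↦ DA
    D ↦ CB

A->DC, B->AC, C->DA, D->CB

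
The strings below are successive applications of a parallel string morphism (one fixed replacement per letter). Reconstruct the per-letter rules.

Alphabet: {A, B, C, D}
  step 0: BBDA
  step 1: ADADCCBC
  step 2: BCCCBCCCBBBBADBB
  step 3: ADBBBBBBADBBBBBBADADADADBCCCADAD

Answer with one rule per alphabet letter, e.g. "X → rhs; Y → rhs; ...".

A->BC, B->AD, C->BB, D->CC

  step 2 ⇒ step 3: BCCCBCCCBBBBADBB ⇒ AD·BB·BB·BB·AD·BB·BB·BB·AD·AD·AD·AD·BC·CC·AD·AD
    A ↦ BC
    B ↦ AD
    C ↦ BB
    D ↦ CC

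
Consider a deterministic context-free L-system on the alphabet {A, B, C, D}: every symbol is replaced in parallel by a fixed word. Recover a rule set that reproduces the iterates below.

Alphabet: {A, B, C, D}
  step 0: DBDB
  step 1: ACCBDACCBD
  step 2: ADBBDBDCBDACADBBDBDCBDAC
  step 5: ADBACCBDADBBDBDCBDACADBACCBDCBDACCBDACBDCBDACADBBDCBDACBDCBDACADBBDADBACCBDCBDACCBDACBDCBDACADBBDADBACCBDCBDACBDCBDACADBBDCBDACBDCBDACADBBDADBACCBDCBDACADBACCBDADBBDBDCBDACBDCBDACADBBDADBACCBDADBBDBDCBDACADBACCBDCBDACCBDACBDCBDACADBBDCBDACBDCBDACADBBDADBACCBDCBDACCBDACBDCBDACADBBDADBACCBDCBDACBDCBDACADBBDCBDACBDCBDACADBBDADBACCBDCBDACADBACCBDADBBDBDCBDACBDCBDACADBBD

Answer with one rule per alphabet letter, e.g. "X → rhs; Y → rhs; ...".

A->ADB, B->CBD, C->BD, D->AC

  step 1 ⇒ step 2: ACCBDACCBD ⇒ ADB·BD·BD·CBD·AC·ADB·BD·BD·CBD·AC
    A ↦ ADB
    B ↦ CBD
    C ↦ BD
    D ↦ AC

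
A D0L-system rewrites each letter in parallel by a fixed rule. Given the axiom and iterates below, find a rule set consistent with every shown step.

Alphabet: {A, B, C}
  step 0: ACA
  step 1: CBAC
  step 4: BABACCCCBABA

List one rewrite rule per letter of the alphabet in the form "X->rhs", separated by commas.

A->C, B->C, C->BA

  step 0 ⇒ step 1: ACA ⇒ C·BA·C
    A ↦ C
    C ↦ BA
    B ↦ C  (constrained at step 1)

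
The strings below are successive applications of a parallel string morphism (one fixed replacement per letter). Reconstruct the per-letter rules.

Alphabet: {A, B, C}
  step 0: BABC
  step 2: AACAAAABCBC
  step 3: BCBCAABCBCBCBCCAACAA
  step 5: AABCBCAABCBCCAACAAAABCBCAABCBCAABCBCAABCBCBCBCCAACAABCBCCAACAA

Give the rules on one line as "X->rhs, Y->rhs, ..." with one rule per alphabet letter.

  step 2 ⇒ step 3: AACAAAABCBC ⇒ BC·BC·AA·BC·BC·BC·BC·C·AA·C·AA
    A ↦ BC
    B ↦ C
    C ↦ AA

A->BC, B->C, C->AA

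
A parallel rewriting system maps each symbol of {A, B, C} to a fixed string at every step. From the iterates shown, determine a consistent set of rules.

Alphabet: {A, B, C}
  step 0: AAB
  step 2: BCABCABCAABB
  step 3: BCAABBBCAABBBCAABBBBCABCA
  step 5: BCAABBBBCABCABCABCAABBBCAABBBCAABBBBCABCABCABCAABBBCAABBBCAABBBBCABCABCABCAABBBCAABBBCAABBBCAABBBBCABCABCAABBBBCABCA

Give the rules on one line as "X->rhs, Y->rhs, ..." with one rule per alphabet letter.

  step 2 ⇒ step 3: BCABCABCAABB ⇒ BCA·AB·B·BCA·AB·B·BCA·AB·B·B·BCA·BCA
    A ↦ B
    B ↦ BCA
    C ↦ AB

A->B, B->BCA, C->AB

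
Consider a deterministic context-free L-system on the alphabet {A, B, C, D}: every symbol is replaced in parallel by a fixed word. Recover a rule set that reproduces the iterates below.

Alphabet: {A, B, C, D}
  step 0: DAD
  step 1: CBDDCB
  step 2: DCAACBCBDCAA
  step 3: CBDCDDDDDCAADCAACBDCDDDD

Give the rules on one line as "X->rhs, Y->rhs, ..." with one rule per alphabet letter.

A->DD, B->AA, C->DC, D->CB

  step 2 ⇒ step 3: DCAACBCBDCAA ⇒ CB·DC·DD·DD·DC·AA·DC·AA·CB·DC·DD·DD
    A ↦ DD
    B ↦ AA
    C ↦ DC
    D ↦ CB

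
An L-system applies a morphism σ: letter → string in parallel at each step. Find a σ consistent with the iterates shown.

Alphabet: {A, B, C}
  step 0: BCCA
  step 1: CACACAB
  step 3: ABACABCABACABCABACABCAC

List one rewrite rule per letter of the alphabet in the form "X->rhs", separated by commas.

A->AB, B->C, C->AC

  step 0 ⇒ step 1: BCCA ⇒ C·AC·AC·AB
    A ↦ AB
    B ↦ C
    C ↦ AC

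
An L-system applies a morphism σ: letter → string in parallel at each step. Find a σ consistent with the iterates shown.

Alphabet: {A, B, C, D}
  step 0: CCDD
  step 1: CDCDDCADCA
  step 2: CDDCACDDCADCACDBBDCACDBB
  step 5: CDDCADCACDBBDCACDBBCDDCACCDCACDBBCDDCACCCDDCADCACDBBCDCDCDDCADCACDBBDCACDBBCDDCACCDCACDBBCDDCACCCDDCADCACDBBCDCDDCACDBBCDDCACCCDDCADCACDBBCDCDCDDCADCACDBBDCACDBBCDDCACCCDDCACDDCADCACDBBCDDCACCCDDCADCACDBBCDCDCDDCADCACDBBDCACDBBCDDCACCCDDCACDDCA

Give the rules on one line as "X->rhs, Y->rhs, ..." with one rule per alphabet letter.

A->BB, B->C, C->CD, D->DCA

  step 1 ⇒ step 2: CDCDDCADCA ⇒ CD·DCA·CD·DCA·DCA·CD·BB·DCA·CD·BB
    A ↦ BB
    C ↦ CD
    D ↦ DCA
    B ↦ C  (constrained at step 2)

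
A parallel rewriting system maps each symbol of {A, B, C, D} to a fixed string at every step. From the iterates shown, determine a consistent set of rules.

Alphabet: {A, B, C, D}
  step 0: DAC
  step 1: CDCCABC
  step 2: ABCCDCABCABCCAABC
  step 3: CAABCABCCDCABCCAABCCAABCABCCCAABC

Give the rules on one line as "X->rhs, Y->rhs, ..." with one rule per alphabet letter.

  step 2 ⇒ step 3: ABCCDCABCABCCAABC ⇒ C·A·ABC·ABC·CDC·ABC·C·A·ABC·C·A·ABC·ABC·C·C·A·ABC
    A ↦ C
    B ↦ A
    C ↦ ABC
    D ↦ CDC

A->C, B->A, C->ABC, D->CDC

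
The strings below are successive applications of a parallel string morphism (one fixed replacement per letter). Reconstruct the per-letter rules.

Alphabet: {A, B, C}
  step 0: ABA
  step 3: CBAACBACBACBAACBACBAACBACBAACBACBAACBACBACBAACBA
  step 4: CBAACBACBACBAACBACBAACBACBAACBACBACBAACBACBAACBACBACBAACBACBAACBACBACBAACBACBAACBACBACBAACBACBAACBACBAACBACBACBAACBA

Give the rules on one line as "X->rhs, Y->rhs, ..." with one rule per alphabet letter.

  step 3 ⇒ step 4: CBAACBACBACBAACBACBAACBACBAACBACBAACBACBACBAACBA ⇒ CB·AA·CBA·CBA·CB·AA·CBA·CB·AA·CBA·CB·AA·CBA·CBA·CB·AA·CBA·CB·AA·CBA·CBA·CB·AA·CBA·CB·AA·CBA·CBA·CB·AA·CBA·CB·AA·CBA·CBA·CB·AA·CBA·CB·AA·CBA·CB·AA·CBA·CBA·CB·AA·CBA
    A ↦ CBA
    B ↦ AA
    C ↦ CB

A->CBA, B->AA, C->CB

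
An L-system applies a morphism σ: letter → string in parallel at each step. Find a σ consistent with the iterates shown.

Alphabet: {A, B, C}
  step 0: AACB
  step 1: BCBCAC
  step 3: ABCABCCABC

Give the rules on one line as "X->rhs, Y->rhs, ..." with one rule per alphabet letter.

  step 0 ⇒ step 1: AACB ⇒ BC·BC·A·C
    A ↦ BC
    B ↦ C
    C ↦ A

A->BC, B->C, C->A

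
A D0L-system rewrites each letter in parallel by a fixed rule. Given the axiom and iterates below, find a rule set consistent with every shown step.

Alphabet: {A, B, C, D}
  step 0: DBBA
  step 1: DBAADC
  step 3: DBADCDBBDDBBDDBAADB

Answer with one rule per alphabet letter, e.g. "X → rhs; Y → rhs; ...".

  step 0 ⇒ step 1: DBBA ⇒ DB·A·A·DC
    A ↦ DC
    B ↦ A
    D ↦ DB
    C ↦ BD  (constrained at step 1)

A->DC, B->A, C->BD, D->DB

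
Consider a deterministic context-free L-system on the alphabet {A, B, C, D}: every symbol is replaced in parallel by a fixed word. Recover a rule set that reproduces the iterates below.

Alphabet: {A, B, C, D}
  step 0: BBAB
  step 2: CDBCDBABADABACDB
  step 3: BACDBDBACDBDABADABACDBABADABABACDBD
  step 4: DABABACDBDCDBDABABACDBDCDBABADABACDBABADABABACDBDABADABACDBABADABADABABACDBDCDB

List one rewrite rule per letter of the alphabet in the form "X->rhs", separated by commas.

  step 3 ⇒ step 4: BACDBDBACDBDABADABACDBABADABABACDBD ⇒ D·ABA·BA·CDB·D·CDB·D·ABA·BA·CDB·D·CDB·ABA·D·ABA·CDB·ABA·D·ABA·BA·CDB·D·ABA·D·ABA·CDB·ABA·D·ABA·D·ABA·BA·CDB·D·CDB
    A ↦ ABA
    B ↦ D
    C ↦ BA
    D ↦ CDB

A->ABA, B->D, C->BA, D->CDB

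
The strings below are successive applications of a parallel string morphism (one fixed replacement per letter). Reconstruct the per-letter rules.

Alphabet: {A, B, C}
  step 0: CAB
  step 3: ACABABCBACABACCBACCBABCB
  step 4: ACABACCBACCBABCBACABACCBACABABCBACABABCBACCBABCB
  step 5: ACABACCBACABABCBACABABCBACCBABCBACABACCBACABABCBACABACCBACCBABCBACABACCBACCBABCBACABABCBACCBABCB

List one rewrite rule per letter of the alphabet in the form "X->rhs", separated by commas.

A->AC, B->CB, C->AB

  step 4 ⇒ step 5: ACABACCBACCBABCBACABACCBACABABCBACABABCBACCBABCB ⇒ AC·AB·AC·CB·AC·AB·AB·CB·AC·AB·AB·CB·AC·CB·AB·CB·AC·AB·AC·CB·AC·AB·AB·CB·AC·AB·AC·CB·AC·CB·AB·CB·AC·AB·AC·CB·AC·CB·AB·CB·AC·AB·AB·CB·AC·CB·AB·CB
    A ↦ AC
    B ↦ CB
    C ↦ AB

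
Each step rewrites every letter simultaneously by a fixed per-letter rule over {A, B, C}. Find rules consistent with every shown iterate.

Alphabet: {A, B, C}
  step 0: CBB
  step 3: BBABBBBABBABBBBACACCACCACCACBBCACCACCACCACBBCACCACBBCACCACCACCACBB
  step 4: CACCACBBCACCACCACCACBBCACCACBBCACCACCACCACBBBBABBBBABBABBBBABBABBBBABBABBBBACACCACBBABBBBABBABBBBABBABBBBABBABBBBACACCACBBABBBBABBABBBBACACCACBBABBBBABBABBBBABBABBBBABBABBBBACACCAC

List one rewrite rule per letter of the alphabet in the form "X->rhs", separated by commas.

A->BB, B->CAC, C->BBA

  step 3 ⇒ step 4: BBABBBBABBABBBBACACCACCACCACBBCACCACCACCACBBCACCACBBCACCACCACCACBB ⇒ CAC·CAC·BB·CAC·CAC·CAC·CAC·BB·CAC·CAC·BB·CAC·CAC·CAC·CAC·BB·BBA·BB·BBA·BBA·BB·BBA·BBA·BB·BBA·BBA·BB·BBA·CAC·CAC·BBA·BB·BBA·BBA·BB·BBA·BBA·BB·BBA·BBA·BB·BBA·CAC·CAC·BBA·BB·BBA·BBA·BB·BBA·CAC·CAC·BBA·BB·BBA·BBA·BB·BBA·BBA·BB·BBA·BBA·BB·BBA·CAC·CAC
    A ↦ BB
    B ↦ CAC
    C ↦ BBA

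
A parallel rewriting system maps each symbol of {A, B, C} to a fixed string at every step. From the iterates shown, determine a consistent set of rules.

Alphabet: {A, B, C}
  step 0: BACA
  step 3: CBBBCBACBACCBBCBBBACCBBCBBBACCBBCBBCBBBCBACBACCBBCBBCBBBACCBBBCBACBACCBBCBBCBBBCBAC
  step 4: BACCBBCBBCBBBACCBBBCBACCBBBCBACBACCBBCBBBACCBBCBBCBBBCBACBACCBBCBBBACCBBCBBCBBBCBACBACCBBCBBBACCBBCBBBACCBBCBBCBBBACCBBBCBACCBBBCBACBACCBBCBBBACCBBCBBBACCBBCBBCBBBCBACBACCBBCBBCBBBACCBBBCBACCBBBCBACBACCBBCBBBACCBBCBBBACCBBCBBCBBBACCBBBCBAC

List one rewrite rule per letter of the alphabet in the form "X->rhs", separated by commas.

  step 3 ⇒ step 4: CBBBCBACBACCBBCBBBACCBBCBBBACCBBCBBCBBBCBACBACCBBCBBCBBBACCBBBCBACBACCBBCBBCBBBCBAC ⇒ BAC·CBB·CBB·CBB·BAC·CBB·BC·BAC·CBB·BC·BAC·BAC·CBB·CBB·BAC·CBB·CBB·CBB·BC·BAC·BAC·CBB·CBB·BAC·CBB·CBB·CBB·BC·BAC·BAC·CBB·CBB·BAC·CBB·CBB·BAC·CBB·CBB·CBB·BAC·CBB·BC·BAC·CBB·BC·BAC·BAC·CBB·CBB·BAC·CBB·CBB·BAC·CBB·CBB·CBB·BC·BAC·BAC·CBB·CBB·CBB·BAC·CBB·BC·BAC·CBB·BC·BAC·BAC·CBB·CBB·BAC·CBB·CBB·BAC·CBB·CBB·CBB·BAC·CBB·BC·BAC
    A ↦ BC
    B ↦ CBB
    C ↦ BAC

A->BC, B->CBB, C->BAC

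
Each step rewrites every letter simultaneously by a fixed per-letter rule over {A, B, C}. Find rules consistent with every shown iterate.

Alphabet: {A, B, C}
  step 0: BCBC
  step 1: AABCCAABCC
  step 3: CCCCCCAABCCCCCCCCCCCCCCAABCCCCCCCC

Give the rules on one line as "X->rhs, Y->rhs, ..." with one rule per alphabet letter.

  step 0 ⇒ step 1: BCBC ⇒ AAB·CC·AAB·CC
    B ↦ AAB
    C ↦ CC
    A ↦ C  (constrained at step 1)

A->C, B->AAB, C->CC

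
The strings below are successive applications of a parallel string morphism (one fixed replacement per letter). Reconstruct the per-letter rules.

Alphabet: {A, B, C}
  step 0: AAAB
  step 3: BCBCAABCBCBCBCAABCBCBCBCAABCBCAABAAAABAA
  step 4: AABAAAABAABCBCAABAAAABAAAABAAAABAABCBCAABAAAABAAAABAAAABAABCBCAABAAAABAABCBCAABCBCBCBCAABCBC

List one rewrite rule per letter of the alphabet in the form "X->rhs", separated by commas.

A->BC, B->AA, C->BAA

  step 3 ⇒ step 4: BCBCAABCBCBCBCAABCBCBCBCAABCBCAABAAAABAA ⇒ AA·BAA·AA·BAA·BC·BC·AA·BAA·AA·BAA·AA·BAA·AA·BAA·BC·BC·AA·BAA·AA·BAA·AA·BAA·AA·BAA·BC·BC·AA·BAA·AA·BAA·BC·BC·AA·BC·BC·BC·BC·AA·BC·BC
    A ↦ BC
    B ↦ AA
    C ↦ BAA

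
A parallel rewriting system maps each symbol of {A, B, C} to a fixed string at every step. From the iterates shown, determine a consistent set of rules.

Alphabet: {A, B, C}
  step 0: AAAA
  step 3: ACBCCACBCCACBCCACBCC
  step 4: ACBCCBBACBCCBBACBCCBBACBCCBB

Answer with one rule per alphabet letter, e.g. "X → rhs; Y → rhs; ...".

  step 3 ⇒ step 4: ACBCCACBCCACBCCACBCC ⇒ AC·B·CC·B·B·AC·B·CC·B·B·AC·B·CC·B·B·AC·B·CC·B·B
    A ↦ AC
    B ↦ CC
    C ↦ B

A->AC, B->CC, C->B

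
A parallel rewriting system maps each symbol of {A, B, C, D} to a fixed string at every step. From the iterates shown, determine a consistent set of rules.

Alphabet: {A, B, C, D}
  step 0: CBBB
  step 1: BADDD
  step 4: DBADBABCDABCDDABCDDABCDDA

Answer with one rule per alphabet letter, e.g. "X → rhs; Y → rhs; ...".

A->DA, B->D, C->BA, D->BC

  step 0 ⇒ step 1: CBBB ⇒ BA·D·D·D
    B ↦ D
    C ↦ BA
    A ↦ DA  (constrained at step 1)
    D ↦ BC  (constrained at step 1)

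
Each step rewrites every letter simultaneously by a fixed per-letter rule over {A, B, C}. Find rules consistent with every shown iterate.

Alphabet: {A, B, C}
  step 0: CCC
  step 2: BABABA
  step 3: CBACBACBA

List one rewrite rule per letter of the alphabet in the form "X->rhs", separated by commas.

  step 2 ⇒ step 3: BABABA ⇒ C·BA·C·BA·C·BA
    A ↦ BA
    B ↦ C
    C ↦ A  (constrained at step 0)

A->BA, B->C, C->A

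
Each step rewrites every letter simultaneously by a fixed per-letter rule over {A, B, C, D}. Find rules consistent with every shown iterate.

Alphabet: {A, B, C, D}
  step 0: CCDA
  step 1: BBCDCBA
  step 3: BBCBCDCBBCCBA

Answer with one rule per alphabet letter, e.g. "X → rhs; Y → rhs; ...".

  step 0 ⇒ step 1: CCDA ⇒ B·B·CD·CBA
    A ↦ CBA
    C ↦ B
    D ↦ CD
    B ↦ C  (constrained at step 1)

A->CBA, B->C, C->B, D->CD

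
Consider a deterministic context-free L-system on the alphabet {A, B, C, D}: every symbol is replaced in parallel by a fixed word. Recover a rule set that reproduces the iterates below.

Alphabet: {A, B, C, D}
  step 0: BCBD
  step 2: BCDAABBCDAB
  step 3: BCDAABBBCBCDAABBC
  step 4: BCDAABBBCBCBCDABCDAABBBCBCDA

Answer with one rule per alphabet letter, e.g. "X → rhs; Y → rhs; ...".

  step 3 ⇒ step 4: BCDAABBBCBCDAABBC ⇒ BC·DA·A·B·B·BC·BC·BC·DA·BC·DA·A·B·B·BC·BC·DA
    A ↦ B
    B ↦ BC
    C ↦ DA
    D ↦ A

A->B, B->BC, C->DA, D->A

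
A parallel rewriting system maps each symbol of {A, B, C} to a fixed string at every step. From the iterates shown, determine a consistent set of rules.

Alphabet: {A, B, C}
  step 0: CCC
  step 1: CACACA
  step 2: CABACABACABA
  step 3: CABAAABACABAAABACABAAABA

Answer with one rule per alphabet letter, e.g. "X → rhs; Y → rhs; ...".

A->BA, B->AA, C->CA

  step 2 ⇒ step 3: CABACABACABA ⇒ CA·BA·AA·BA·CA·BA·AA·BA·CA·BA·AA·BA
    A ↦ BA
    B ↦ AA
    C ↦ CA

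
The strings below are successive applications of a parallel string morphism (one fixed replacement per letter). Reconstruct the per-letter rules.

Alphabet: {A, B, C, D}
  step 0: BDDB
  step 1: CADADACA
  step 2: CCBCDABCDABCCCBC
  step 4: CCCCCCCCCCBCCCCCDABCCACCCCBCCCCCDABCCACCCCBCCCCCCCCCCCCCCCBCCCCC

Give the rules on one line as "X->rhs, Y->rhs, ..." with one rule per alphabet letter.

A->BC, B->CA, C->CC, D->DA

  step 1 ⇒ step 2: CADADACA ⇒ CC·BC·DA·BC·DA·BC·CC·BC
    A ↦ BC
    C ↦ CC
    D ↦ DA
  step 0 ⇒ step 1: BDDB ⇒ CA·DA·DA·CA
    B ↦ CA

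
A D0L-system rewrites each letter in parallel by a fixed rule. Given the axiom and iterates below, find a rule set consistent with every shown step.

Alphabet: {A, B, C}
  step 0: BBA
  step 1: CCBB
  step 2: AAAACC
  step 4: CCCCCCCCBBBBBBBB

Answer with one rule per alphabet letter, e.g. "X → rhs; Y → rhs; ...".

A->BB, B->C, C->AA

  step 1 ⇒ step 2: CCBB ⇒ AA·AA·C·C
    B ↦ C
    C ↦ AA
  step 0 ⇒ step 1: BBA ⇒ C·C·BB
    A ↦ BB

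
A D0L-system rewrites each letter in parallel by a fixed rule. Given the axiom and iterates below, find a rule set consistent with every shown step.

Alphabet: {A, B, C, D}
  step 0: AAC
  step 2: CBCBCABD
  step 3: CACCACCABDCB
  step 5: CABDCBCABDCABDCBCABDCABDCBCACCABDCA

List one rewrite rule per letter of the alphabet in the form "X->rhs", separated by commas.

A->BD, B->C, C->CA, D->B

  step 2 ⇒ step 3: CBCBCABD ⇒ CA·C·CA·C·CA·BD·C·B
    A ↦ BD
    B ↦ C
    C ↦ CA
    D ↦ B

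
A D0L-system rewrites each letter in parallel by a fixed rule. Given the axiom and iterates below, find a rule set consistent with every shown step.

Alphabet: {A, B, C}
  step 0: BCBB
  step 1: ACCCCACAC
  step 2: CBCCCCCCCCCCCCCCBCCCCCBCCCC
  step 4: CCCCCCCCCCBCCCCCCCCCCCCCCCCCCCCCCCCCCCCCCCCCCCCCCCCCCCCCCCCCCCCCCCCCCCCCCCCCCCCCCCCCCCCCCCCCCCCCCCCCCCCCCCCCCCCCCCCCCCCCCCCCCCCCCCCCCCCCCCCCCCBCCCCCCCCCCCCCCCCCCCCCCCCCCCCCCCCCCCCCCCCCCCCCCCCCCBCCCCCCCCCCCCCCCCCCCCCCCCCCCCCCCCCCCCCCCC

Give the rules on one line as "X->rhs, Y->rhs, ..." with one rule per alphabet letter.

  step 1 ⇒ step 2: ACCCCACAC ⇒ CBC·CCC·CCC·CCC·CCC·CBC·CCC·CBC·CCC
    A ↦ CBC
    C ↦ CCC
  step 0 ⇒ step 1: BCBB ⇒ AC·CCC·AC·AC
    B ↦ AC

A->CBC, B->AC, C->CCC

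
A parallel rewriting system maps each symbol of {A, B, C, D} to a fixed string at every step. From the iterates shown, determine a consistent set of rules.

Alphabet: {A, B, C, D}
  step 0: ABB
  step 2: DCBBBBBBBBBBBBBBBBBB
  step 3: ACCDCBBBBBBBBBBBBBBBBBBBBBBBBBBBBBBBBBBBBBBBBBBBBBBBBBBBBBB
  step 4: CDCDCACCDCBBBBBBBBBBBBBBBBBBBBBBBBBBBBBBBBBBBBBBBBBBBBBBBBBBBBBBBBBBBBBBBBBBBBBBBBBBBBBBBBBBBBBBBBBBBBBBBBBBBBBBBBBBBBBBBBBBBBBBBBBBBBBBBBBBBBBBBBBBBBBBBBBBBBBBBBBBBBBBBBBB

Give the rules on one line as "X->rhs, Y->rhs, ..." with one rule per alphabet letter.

  step 3 ⇒ step 4: ACCDCBBBBBBBBBBBBBBBBBBBBBBBBBBBBBBBBBBBBBBBBBBBBBBBBBBBBBB ⇒ C·DC·DC·ACC·DC·BBB·BBB·BBB·BBB·BBB·BBB·BBB·BBB·BBB·BBB·BBB·BBB·BBB·BBB·BBB·BBB·BBB·BBB·BBB·BBB·BBB·BBB·BBB·BBB·BBB·BBB·BBB·BBB·BBB·BBB·BBB·BBB·BBB·BBB·BBB·BBB·BBB·BBB·BBB·BBB·BBB·BBB·BBB·BBB·BBB·BBB·BBB·BBB·BBB·BBB·BBB·BBB·BBB·BBB
    A ↦ C
    B ↦ BBB
    C ↦ DC
    D ↦ ACC

A->C, B->BBB, C->DC, D->ACC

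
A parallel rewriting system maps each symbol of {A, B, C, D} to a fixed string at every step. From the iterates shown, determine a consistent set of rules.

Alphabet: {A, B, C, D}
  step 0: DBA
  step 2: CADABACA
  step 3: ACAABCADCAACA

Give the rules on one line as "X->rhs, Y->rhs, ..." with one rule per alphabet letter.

A->CA, B->D, C->A, D->AB

  step 2 ⇒ step 3: CADABACA ⇒ A·CA·AB·CA·D·CA·A·CA
    A ↦ CA
    B ↦ D
    C ↦ A
    D ↦ AB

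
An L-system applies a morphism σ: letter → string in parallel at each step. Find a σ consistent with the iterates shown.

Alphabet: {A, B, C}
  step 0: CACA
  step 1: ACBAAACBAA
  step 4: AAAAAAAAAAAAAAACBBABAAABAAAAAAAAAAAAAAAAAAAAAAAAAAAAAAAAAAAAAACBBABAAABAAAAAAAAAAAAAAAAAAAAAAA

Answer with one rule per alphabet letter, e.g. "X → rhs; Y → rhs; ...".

A->AA, B->BA, C->ACB

  step 0 ⇒ step 1: CACA ⇒ ACB·AA·ACB·AA
    A ↦ AA
    C ↦ ACB
    B ↦ BA  (constrained at step 1)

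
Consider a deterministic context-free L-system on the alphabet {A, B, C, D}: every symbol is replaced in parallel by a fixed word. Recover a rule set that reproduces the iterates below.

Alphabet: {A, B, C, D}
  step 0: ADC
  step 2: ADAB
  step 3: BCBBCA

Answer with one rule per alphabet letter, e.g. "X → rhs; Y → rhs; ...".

A->BC, B->A, C->D, D->B

  step 2 ⇒ step 3: ADAB ⇒ BC·B·BC·A
    A ↦ BC
    B ↦ A
    D ↦ B
    C ↦ D  (constrained at step 0)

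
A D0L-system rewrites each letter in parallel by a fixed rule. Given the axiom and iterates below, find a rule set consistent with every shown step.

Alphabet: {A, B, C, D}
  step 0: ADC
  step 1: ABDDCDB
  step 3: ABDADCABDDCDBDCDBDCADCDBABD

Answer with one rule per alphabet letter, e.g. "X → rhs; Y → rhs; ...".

A->ABD, B->A, C->DB, D->DC

  step 0 ⇒ step 1: ADC ⇒ ABD·DC·DB
    A ↦ ABD
    C ↦ DB
    D ↦ DC
    B ↦ A  (constrained at step 1)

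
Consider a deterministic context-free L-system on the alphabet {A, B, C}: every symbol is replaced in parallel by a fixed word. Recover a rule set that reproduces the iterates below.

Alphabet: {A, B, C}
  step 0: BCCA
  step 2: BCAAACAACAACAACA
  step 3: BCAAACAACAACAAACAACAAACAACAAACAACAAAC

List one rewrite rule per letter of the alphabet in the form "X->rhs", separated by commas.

  step 2 ⇒ step 3: BCAAACAACAACAACA ⇒ BC·A·AAC·AAC·AAC·A·AAC·AAC·A·AAC·AAC·A·AAC·AAC·A·AAC
    A ↦ AAC
    B ↦ BC
    C ↦ A

A->AAC, B->BC, C->A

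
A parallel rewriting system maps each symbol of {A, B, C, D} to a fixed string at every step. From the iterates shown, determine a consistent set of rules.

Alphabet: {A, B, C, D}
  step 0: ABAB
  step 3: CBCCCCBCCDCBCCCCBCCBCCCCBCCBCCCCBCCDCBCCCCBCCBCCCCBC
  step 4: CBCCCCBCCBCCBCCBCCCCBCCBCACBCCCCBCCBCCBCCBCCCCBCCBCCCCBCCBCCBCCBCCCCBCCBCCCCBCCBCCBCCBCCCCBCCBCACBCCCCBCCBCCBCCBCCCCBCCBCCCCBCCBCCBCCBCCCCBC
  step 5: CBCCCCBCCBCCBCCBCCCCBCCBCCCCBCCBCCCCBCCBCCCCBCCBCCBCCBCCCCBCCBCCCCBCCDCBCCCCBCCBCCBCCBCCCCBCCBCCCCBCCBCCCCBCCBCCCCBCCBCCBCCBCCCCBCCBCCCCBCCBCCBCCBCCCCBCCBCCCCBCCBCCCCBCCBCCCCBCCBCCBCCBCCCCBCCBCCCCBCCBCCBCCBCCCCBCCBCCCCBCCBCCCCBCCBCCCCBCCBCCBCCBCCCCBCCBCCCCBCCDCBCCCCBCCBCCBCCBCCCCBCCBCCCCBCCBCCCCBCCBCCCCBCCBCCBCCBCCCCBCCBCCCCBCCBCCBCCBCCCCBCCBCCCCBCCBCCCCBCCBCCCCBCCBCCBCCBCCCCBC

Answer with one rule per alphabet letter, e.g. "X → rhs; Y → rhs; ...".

A->CD, B->CC, C->CBC, D->A

  step 4 ⇒ step 5: CBCCCCBCCBCCBCCBCCCCBCCBCACBCCCCBCCBCCBCCBCCCCBCCBCCCCBCCBCCBCCBCCCCBCCBCCCCBCCBCCBCCBCCCCBCCBCACBCCCCBCCBCCBCCBCCCCBCCBCCCCBCCBCCBCCBCCCCBC ⇒ CBC·CC·CBC·CBC·CBC·CBC·CC·CBC·CBC·CC·CBC·CBC·CC·CBC·CBC·CC·CBC·CBC·CBC·CBC·CC·CBC·CBC·CC·CBC·CD·CBC·CC·CBC·CBC·CBC·CBC·CC·CBC·CBC·CC·CBC·CBC·CC·CBC·CBC·CC·CBC·CBC·CBC·CBC·CC·CBC·CBC·CC·CBC·CBC·CBC·CBC·CC·CBC·CBC·CC·CBC·CBC·CC·CBC·CBC·CC·CBC·CBC·CBC·CBC·CC·CBC·CBC·CC·CBC·CBC·CBC·CBC·CC·CBC·CBC·CC·CBC·CBC·CC·CBC·CBC·CC·CBC·CBC·CBC·CBC·CC·CBC·CBC·CC·CBC·CD·CBC·CC·CBC·CBC·CBC·CBC·CC·CBC·CBC·CC·CBC·CBC·CC·CBC·CBC·CC·CBC·CBC·CBC·CBC·CC·CBC·CBC·CC·CBC·CBC·CBC·CBC·CC·CBC·CBC·CC·CBC·CBC·CC·CBC·CBC·CC·CBC·CBC·CBC·CBC·CC·CBC
    A ↦ CD
    B ↦ CC
    C ↦ CBC
  step 3 ⇒ step 4: CBCCCCBCCDCBCCCCBCCBCCCCBCCBCCCCBCCDCBCCCCBCCBCCCCBC ⇒ CBC·CC·CBC·CBC·CBC·CBC·CC·CBC·CBC·A·CBC·CC·CBC·CBC·CBC·CBC·CC·CBC·CBC·CC·CBC·CBC·CBC·CBC·CC·CBC·CBC·CC·CBC·CBC·CBC·CBC·CC·CBC·CBC·A·CBC·CC·CBC·CBC·CBC·CBC·CC·CBC·CBC·CC·CBC·CBC·CBC·CBC·CC·CBC
    D ↦ A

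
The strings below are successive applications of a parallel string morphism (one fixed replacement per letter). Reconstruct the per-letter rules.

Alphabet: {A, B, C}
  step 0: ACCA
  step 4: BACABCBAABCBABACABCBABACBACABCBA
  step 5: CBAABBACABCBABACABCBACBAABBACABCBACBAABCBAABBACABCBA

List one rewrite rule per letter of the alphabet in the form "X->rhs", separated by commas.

A->BA, B->C, C->AB

  step 4 ⇒ step 5: BACABCBAABCBABACABCBABACBACABCBA ⇒ C·BA·AB·BA·C·AB·C·BA·BA·C·AB·C·BA·C·BA·AB·BA·C·AB·C·BA·C·BA·AB·C·BA·AB·BA·C·AB·C·BA
    A ↦ BA
    B ↦ C
    C ↦ AB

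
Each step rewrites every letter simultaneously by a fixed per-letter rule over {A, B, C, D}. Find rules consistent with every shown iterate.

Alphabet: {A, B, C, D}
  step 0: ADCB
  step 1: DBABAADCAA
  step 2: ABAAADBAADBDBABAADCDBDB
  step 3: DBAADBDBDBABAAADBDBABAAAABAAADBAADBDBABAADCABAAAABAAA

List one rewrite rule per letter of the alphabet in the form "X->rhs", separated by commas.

A->DB, B->AA, C->ADC, D->ABA

  step 2 ⇒ step 3: ABAAADBAADBDBABAADCDBDB ⇒ DB·AA·DB·DB·DB·ABA·AA·DB·DB·ABA·AA·ABA·AA·DB·AA·DB·DB·ABA·ADC·ABA·AA·ABA·AA
    A ↦ DB
    B ↦ AA
    C ↦ ADC
    D ↦ ABA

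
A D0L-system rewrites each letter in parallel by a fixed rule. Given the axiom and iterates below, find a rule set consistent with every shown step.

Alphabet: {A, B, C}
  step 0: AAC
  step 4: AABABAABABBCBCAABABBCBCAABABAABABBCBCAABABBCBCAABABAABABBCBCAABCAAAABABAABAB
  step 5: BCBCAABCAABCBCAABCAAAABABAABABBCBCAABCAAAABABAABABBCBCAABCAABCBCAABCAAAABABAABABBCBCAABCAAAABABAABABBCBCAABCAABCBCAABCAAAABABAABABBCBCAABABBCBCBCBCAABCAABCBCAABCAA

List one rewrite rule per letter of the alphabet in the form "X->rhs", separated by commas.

A->BC, B->AA, C->BAB

  step 4 ⇒ step 5: AABABAABABBCBCAABABBCBCAABABAABABBCBCAABABBCBCAABABAABABBCBCAABCAAAABABAABAB ⇒ BC·BC·AA·BC·AA·BC·BC·AA·BC·AA·AA·BAB·AA·BAB·BC·BC·AA·BC·AA·AA·BAB·AA·BAB·BC·BC·AA·BC·AA·BC·BC·AA·BC·AA·AA·BAB·AA·BAB·BC·BC·AA·BC·AA·AA·BAB·AA·BAB·BC·BC·AA·BC·AA·BC·BC·AA·BC·AA·AA·BAB·AA·BAB·BC·BC·AA·BAB·BC·BC·BC·BC·AA·BC·AA·BC·BC·AA·BC·AA
    A ↦ BC
    B ↦ AA
    C ↦ BAB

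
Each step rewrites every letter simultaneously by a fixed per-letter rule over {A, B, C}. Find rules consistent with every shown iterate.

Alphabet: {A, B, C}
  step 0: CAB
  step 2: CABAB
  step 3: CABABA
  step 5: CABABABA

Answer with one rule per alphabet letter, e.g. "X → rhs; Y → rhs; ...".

A->B, B->A, C->CA

  step 2 ⇒ step 3: CABAB ⇒ CA·B·A·B·A
    A ↦ B
    B ↦ A
    C ↦ CA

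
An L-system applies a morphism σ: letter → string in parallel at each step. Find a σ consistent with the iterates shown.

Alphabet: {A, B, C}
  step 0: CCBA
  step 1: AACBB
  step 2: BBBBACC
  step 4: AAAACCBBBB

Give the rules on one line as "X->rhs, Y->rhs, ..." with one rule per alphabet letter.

A->BB, B->C, C->A

  step 1 ⇒ step 2: AACBB ⇒ BB·BB·A·C·C
    A ↦ BB
    B ↦ C
    C ↦ A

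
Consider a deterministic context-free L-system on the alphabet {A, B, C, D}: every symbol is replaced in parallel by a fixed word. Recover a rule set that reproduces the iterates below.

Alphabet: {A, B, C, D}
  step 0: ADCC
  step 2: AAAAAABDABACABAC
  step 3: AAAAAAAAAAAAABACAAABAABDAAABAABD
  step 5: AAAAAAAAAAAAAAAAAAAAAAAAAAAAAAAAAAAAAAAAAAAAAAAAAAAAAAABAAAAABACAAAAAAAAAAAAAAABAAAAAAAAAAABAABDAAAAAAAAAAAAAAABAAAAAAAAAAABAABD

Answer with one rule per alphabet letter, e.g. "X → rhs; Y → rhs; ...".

  step 2 ⇒ step 3: AAAAAABDABACABAC ⇒ AA·AA·AA·AA·AA·AA·AB·AC·AA·AB·AA·BD·AA·AB·AA·BD
    A ↦ AA
    B ↦ AB
    C ↦ BD
    D ↦ AC

A->AA, B->AB, C->BD, D->AC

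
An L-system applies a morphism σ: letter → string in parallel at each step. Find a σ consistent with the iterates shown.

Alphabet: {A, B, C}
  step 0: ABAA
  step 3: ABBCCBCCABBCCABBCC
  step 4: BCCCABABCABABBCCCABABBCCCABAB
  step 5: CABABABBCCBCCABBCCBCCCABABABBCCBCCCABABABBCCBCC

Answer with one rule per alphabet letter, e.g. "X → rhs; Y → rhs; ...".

A->BC, B->C, C->AB

  step 4 ⇒ step 5: BCCCABABCABABBCCCABABBCCCABAB ⇒ C·AB·AB·AB·BC·C·BC·C·AB·BC·C·BC·C·C·AB·AB·AB·BC·C·BC·C·C·AB·AB·AB·BC·C·BC·C
    A ↦ BC
    B ↦ C
    C ↦ AB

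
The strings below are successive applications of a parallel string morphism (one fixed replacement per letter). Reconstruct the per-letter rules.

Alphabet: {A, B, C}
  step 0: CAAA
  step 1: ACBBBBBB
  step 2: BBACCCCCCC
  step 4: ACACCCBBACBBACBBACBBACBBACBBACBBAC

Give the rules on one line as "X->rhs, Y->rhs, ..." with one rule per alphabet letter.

A->BB, B->C, C->AC

  step 1 ⇒ step 2: ACBBBBBB ⇒ BB·AC·C·C·C·C·C·C
    A ↦ BB
    B ↦ C
    C ↦ AC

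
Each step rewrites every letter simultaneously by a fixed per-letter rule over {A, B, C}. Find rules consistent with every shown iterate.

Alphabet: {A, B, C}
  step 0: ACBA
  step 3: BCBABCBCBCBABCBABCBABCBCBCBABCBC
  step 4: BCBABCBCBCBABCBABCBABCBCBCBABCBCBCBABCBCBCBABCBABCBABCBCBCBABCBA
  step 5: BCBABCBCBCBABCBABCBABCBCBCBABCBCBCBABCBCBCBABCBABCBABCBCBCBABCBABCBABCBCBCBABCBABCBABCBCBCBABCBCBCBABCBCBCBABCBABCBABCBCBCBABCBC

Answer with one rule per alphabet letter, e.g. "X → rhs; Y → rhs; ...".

A->BC, B->BC, C->BA

  step 4 ⇒ step 5: BCBABCBCBCBABCBABCBABCBCBCBABCBCBCBABCBCBCBABCBABCBABCBCBCBABCBA ⇒ BC·BA·BC·BC·BC·BA·BC·BA·BC·BA·BC·BC·BC·BA·BC·BC·BC·BA·BC·BC·BC·BA·BC·BA·BC·BA·BC·BC·BC·BA·BC·BA·BC·BA·BC·BC·BC·BA·BC·BA·BC·BA·BC·BC·BC·BA·BC·BC·BC·BA·BC·BC·BC·BA·BC·BA·BC·BA·BC·BC·BC·BA·BC·BC
    A ↦ BC
    B ↦ BC
    C ↦ BA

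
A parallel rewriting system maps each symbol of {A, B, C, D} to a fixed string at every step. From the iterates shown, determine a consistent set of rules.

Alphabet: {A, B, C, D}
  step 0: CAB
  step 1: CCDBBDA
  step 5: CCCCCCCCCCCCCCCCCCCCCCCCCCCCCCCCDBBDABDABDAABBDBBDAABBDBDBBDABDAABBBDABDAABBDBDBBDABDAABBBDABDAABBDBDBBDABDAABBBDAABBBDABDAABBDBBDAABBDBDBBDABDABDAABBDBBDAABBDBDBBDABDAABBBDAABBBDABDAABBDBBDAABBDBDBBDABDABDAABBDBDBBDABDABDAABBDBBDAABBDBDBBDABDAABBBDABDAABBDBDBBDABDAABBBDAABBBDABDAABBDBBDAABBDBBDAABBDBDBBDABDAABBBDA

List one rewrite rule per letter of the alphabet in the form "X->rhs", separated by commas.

  step 0 ⇒ step 1: CAB ⇒ CC·DB·BDA
    A ↦ DB
    B ↦ BDA
    C ↦ CC
    D ↦ ABB  (constrained at step 1)

A->DB, B->BDA, C->CC, D->ABB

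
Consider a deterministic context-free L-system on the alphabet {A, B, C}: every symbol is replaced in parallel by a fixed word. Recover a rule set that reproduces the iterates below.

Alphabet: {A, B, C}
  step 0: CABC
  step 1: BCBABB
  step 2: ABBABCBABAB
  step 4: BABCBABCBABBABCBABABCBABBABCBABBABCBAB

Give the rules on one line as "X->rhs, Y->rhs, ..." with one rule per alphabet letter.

  step 1 ⇒ step 2: BCBABB ⇒ AB·B·AB·CB·AB·AB
    A ↦ CB
    B ↦ AB
    C ↦ B

A->CB, B->AB, C->B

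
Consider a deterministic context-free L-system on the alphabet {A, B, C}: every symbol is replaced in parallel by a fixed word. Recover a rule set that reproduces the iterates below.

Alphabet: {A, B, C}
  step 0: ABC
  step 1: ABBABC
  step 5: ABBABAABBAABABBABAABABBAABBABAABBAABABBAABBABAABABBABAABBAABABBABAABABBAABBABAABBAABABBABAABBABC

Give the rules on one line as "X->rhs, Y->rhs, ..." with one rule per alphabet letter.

A->AB, B->BA, C->BC

  step 0 ⇒ step 1: ABC ⇒ AB·BA·BC
    A ↦ AB
    B ↦ BA
    C ↦ BC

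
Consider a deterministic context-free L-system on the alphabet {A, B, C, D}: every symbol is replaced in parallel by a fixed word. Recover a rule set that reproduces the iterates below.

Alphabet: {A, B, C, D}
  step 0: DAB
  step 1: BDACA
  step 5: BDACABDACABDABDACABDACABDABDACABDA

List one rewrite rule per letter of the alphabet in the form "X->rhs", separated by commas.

  step 0 ⇒ step 1: DAB ⇒ B·DA·CA
    A ↦ DA
    B ↦ CA
    D ↦ B
    C ↦ B  (constrained at step 1)

A->DA, B->CA, C->B, D->B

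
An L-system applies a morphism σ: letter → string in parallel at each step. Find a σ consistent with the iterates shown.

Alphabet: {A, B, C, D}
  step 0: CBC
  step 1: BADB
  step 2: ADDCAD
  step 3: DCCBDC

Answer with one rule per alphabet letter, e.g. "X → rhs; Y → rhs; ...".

A->D, B->AD, C->B, D->C

  step 2 ⇒ step 3: ADDCAD ⇒ D·C·C·B·D·C
    A ↦ D
    C ↦ B
    D ↦ C
  step 0 ⇒ step 1: CBC ⇒ B·AD·B
    B ↦ AD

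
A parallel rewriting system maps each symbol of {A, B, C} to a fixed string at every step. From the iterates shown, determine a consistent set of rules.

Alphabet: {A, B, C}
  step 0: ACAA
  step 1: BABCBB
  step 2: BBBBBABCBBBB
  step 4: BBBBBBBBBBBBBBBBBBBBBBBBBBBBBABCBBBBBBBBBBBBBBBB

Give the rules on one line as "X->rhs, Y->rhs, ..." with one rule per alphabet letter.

A->B, B->BB, C->ABC

  step 1 ⇒ step 2: BABCBB ⇒ BB·B·BB·ABC·BB·BB
    A ↦ B
    B ↦ BB
    C ↦ ABC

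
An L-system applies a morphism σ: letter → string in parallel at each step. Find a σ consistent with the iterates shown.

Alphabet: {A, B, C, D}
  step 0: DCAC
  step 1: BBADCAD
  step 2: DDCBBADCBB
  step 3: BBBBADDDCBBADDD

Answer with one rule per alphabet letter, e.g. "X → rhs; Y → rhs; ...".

A->C, B->D, C->AD, D->BB

  step 2 ⇒ step 3: DDCBBADCBB ⇒ BB·BB·AD·D·D·C·BB·AD·D·D
    A ↦ C
    B ↦ D
    C ↦ AD
    D ↦ BB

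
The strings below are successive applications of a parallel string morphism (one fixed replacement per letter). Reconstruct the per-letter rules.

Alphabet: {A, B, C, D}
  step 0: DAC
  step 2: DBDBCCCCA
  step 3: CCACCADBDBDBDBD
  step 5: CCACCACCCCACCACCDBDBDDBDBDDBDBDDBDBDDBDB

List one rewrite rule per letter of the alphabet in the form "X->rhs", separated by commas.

  step 2 ⇒ step 3: DBDBCCCCA ⇒ CC·A·CC·A·DB·DB·DB·DB·D
    A ↦ D
    B ↦ A
    C ↦ DB
    D ↦ CC

A->D, B->A, C->DB, D->CC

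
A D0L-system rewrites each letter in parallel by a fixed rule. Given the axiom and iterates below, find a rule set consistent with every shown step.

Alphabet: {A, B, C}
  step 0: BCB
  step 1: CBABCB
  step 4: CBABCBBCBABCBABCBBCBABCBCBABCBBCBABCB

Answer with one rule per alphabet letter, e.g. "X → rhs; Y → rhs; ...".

  step 0 ⇒ step 1: BCB ⇒ CB·AB·CB
    B ↦ CB
    C ↦ AB
    A ↦ B  (constrained at step 1)

A->B, B->CB, C->AB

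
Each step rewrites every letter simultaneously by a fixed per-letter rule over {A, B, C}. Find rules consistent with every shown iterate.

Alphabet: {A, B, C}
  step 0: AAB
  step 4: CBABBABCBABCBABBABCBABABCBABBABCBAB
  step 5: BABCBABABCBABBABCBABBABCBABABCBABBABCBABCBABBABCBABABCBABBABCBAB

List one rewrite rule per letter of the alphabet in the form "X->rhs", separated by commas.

A->CB, B->AB, C->B

  step 4 ⇒ step 5: CBABBABCBABCBABBABCBABABCBABBABCBAB ⇒ B·AB·CB·AB·AB·CB·AB·B·AB·CB·AB·B·AB·CB·AB·AB·CB·AB·B·AB·CB·AB·CB·AB·B·AB·CB·AB·AB·CB·AB·B·AB·CB·AB
    A ↦ CB
    B ↦ AB
    C ↦ B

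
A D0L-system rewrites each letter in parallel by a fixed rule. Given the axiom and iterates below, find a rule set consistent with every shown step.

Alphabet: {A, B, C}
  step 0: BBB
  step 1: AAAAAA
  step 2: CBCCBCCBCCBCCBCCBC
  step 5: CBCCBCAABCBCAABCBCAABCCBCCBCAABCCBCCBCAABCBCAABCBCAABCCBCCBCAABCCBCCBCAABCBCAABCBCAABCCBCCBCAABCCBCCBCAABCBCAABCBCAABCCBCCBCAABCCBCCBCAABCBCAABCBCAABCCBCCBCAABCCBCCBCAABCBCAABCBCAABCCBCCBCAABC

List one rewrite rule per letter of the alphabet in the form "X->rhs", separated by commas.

A->CBC, B->AA, C->BC

  step 1 ⇒ step 2: AAAAAA ⇒ CBC·CBC·CBC·CBC·CBC·CBC
    A ↦ CBC
  step 0 ⇒ step 1: BBB ⇒ AA·AA·AA
    B ↦ AA
    C ↦ BC  (constrained at step 2)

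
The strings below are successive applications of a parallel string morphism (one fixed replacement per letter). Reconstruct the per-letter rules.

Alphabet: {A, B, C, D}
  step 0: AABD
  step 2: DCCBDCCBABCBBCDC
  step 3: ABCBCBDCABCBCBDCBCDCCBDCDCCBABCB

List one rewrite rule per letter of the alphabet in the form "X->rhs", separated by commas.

  step 2 ⇒ step 3: DCCBDCCBABCBBCDC ⇒ AB·CB·CB·DC·AB·CB·CB·DC·BC·DC·CB·DC·DC·CB·AB·CB
    A ↦ BC
    B ↦ DC
    C ↦ CB
    D ↦ AB

A->BC, B->DC, C->CB, D->AB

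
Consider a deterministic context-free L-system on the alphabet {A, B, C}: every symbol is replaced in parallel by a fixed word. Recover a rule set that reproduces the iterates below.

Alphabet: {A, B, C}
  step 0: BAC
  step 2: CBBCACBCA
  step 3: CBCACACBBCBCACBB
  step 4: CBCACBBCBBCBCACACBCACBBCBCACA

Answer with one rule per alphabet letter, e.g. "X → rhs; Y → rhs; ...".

  step 3 ⇒ step 4: CBCACACBBCBCACBB ⇒ CB·CA·CB·B·CB·B·CB·CA·CA·CB·CA·CB·B·CB·CA·CA
    A ↦ B
    B ↦ CA
    C ↦ CB

A->B, B->CA, C->CB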